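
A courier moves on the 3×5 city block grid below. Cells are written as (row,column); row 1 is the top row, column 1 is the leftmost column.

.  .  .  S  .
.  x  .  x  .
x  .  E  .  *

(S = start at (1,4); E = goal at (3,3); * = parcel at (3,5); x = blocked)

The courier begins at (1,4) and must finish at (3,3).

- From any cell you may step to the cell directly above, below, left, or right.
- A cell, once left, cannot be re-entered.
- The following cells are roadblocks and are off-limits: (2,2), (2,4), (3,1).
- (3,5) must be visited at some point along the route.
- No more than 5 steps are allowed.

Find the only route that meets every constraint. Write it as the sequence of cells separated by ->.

(1,4) -> (1,5) -> (2,5) -> (3,5) -> (3,4) -> (3,3)

Any route must reach (3,5) and still end at (3,3) within 5 moves, so the order of the required stops is forced.
Route from (1,4): right to (1,5), 2× down (reaching (3,5)), 2× left (reaching (3,3)) — 5 moves in all.
Check: all required cells visited; 5 ≤ 5 moves.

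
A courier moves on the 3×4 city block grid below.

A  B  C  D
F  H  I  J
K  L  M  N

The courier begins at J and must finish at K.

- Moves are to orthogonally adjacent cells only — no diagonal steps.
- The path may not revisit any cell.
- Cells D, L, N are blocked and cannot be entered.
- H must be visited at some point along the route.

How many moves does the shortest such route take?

Any route passes through H somewhere between J and K. Summing Manhattan distances along the two legs (J → H → K) gives a lower bound of 2 + 2 = 4 moves.
A route of 4 moves achieves this: J → I → H → F → K.
Since 4 matches the lower bound, it is optimal.

4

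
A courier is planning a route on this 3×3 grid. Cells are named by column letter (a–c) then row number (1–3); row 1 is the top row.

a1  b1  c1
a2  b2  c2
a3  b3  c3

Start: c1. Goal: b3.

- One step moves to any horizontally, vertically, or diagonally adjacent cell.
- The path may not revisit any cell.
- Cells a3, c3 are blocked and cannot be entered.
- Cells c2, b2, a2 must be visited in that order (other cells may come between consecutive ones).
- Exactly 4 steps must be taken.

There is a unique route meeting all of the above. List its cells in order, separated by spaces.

The waypoints must appear in the order c2, b2, a2, with no cell reused.
Route from c1: down to c2, 2× left (reaching a2), down-right to b3 — 4 moves in all.
Check: order respected (c2 at step 1, b2 at step 2, a2 at step 3); 4 moves as required.

c1 c2 b2 a2 b3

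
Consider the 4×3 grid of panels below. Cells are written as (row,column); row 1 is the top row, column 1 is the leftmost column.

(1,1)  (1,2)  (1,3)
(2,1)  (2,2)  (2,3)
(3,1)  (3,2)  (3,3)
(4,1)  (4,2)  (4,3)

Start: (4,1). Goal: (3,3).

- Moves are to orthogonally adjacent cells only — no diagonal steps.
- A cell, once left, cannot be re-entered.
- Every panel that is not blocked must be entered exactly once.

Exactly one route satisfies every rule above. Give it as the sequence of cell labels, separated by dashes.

(4,1) - (3,1) - (2,1) - (1,1) - (1,2) - (1,3) - (2,3) - (2,2) - (3,2) - (4,2) - (4,3) - (3,3)

Need to visit all 12 open cells exactly once, starting at (4,1) and ending at (3,3).
Route from (4,1): 3× up (reaching (1,1)), 2× right (reaching (1,3)), down to (2,3), left to (2,2), 2× down (reaching (4,2)), right to (4,3), up to (3,3) — 11 moves in all.
Check: all 12 open cells covered.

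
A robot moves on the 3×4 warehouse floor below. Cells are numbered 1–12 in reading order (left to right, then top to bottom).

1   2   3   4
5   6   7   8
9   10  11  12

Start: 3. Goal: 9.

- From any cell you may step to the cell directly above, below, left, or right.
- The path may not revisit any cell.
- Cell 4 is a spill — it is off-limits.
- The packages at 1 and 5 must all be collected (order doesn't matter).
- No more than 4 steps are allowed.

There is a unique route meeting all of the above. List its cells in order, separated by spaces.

The budget equals the shortest possible length, so every move has to be on a shortest route through the required cells.
Route from 3: left 2 to 1, down 2 to 9 — 4 moves in all.
Check: all required cells visited; 4 ≤ 4 moves.

3 2 1 5 9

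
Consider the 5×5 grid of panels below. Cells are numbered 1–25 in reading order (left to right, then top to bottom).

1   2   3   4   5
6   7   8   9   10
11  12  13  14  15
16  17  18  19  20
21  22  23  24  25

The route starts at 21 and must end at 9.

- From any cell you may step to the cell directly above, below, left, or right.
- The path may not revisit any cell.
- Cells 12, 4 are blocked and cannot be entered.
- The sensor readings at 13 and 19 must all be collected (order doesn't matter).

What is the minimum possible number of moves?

Any route passes through 13 and 19 in some order between 21 and 9. Summing Manhattan distances along each leg and taking the cheapest ordering (21 → 13 → 19 → 9) gives a lower bound of 4 + 2 + 2 = 8 moves.
A route of 8 moves achieves this: 21 → 16 → 17 → 18 → 19 → 14 → 13 → 8 → 9.
Since 8 matches the lower bound, it is optimal.

8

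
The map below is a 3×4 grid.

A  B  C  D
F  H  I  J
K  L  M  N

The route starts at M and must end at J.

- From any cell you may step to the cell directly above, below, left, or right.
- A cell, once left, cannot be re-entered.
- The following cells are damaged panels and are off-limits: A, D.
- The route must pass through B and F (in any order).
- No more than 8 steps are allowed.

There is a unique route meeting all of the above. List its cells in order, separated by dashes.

Any route must reach B and F and still end at J within 8 moves, so the order of the required stops is forced.
Route from M: 2× left (reaching K), up to F, right to H, up to B, right to C, down to I, right to J — 8 moves in all.
Check: all required cells visited; 8 ≤ 8 moves.

M - L - K - F - H - B - C - I - J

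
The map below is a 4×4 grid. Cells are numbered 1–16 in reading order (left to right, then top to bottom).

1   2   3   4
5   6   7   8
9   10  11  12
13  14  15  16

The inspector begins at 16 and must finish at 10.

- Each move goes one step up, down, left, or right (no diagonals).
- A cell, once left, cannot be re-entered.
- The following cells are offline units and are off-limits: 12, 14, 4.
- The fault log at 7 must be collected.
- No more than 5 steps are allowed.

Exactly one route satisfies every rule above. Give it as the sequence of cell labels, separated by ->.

The 5-move cap with required stops at 7 leaves no slack for detours.
Route from 16: left to 15, 2× up (reaching 7), left to 6, down to 10 — 5 moves in all.
Check: all required cells visited; 5 ≤ 5 moves.

16 -> 15 -> 11 -> 7 -> 6 -> 10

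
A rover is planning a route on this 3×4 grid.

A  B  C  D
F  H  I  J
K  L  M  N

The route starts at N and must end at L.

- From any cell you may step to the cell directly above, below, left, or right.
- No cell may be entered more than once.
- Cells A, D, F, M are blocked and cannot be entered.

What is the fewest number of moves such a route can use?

The Manhattan distance from N to L is |3−3| + |4−2| = 2, so at least 2 moves are needed.
That bound ignores the blocked cells. Measuring each leg by the fewest moves that actually steer around them (N→L: 4) raises the lower bound to 4.
A route of 4 moves exists: N → J → I → H → L.
Since 4 matches that lower bound, it is optimal.

4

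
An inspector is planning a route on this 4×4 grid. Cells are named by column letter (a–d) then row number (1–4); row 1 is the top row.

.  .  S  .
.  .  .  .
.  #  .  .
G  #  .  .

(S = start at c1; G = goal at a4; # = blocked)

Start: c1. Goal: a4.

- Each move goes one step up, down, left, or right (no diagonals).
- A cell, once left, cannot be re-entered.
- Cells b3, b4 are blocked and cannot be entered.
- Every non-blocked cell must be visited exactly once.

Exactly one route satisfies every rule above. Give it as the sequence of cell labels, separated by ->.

Need to visit all 14 open cells exactly once, starting at c1 and ending at a4.
Cell a1 has only two open neighbours (a2 and b1), so the path must pass straight through it: one of those is the cell it's entered from and the other is where it exits.
Route from c1: right 1 to d1, down 3 to d4, left 1 to c4, up 2 to c2, left 1 to b2, up 1 to b1, left 1 to a1, down 3 to a4 — 13 moves in all.
Check: all 14 open cells covered.

c1 -> d1 -> d2 -> d3 -> d4 -> c4 -> c3 -> c2 -> b2 -> b1 -> a1 -> a2 -> a3 -> a4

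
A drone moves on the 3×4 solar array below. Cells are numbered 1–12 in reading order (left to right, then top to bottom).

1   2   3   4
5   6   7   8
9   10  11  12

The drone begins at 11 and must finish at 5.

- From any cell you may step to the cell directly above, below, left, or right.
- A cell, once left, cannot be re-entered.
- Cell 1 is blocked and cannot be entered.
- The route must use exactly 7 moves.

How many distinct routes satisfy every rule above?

6

Need simple routes of exactly 7 moves from 11 to 5 (Manhattan distance 3, so 2 moves are spent on a detour and 2 undoing it).
Enumerating: 11 7 3 2 6 10 9 5 | 11 7 8 4 3 2 6 5 | 11 12 8 4 3 7 6 5 | 11 12 8 4 3 2 6 5 | 11 12 8 7 3 2 6 5 | 11 12 8 7 6 10 9 5.
That gives 6 routes.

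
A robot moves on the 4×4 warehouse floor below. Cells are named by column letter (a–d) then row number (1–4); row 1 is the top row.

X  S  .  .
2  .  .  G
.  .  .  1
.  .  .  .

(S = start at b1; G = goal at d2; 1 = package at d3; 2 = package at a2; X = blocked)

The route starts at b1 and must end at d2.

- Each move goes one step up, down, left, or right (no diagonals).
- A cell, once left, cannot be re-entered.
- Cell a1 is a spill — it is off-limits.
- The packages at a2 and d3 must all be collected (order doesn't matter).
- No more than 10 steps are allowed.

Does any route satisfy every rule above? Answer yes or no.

yes

One route that works: b1 → b2 → a2 → a3 → b3 → c3 → d3 → d2.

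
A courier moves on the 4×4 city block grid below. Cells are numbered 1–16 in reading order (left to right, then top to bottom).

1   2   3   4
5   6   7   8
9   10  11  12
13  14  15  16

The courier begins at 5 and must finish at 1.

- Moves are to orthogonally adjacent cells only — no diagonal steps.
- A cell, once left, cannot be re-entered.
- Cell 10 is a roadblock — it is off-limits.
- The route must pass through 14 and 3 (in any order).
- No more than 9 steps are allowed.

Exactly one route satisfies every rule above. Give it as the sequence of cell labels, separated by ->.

Any route must reach 14 and 3 and still end at 1 within 9 moves, so the order of the required stops is forced.
Route from 5: down 2 to 13, right 2 to 15, up 3 to 3, left 2 to 1 — 9 moves in all.
Check: all required cells visited; 9 ≤ 9 moves.

5 -> 9 -> 13 -> 14 -> 15 -> 11 -> 7 -> 3 -> 2 -> 1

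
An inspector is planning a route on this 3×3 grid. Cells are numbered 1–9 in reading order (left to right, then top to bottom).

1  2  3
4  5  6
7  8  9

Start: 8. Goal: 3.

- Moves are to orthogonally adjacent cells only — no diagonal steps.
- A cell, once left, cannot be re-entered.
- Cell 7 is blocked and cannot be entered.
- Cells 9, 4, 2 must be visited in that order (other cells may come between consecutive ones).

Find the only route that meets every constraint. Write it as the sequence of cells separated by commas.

The waypoints must appear in the order 9, 4, 2, with no cell reused.
Route from 8: right 1 to 9, up 1 to 6, left 2 to 4, up 1 to 1, right 2 to 3 — 7 moves in all.
Check: order respected (9 at step 1, 4 at step 4, 2 at step 6).

8, 9, 6, 5, 4, 1, 2, 3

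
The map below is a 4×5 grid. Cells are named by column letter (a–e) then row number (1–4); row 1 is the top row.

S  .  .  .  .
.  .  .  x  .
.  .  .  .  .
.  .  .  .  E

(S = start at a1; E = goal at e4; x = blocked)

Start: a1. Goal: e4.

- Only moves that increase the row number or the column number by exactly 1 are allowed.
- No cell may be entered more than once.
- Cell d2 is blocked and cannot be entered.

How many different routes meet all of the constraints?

A right/down-only route from a1 to e4 makes exactly 3 down-moves and 4 right-moves in some order.
With no other constraints that would be C(7,3) = 35 routes.
Subtract routes through each blocked cell (inclusion–exclusion for overlaps): − through d2: 12 → 23.
That gives 23 routes.

23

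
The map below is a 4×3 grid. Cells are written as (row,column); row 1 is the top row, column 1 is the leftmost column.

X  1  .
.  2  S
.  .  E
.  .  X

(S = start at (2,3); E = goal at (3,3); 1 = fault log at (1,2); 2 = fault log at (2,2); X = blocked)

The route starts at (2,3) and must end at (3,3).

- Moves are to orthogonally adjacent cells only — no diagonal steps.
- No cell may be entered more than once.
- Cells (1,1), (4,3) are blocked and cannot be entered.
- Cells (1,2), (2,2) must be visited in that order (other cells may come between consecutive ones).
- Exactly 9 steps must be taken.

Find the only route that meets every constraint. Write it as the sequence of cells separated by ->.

The waypoints must appear in the order (1,2), (2,2), with no cell reused.
Route from (2,3): up to (1,3), left to (1,2), down to (2,2), left to (2,1), 2× down (reaching (4,1)), right to (4,2), up to (3,2), right to (3,3) — 9 moves in all.
Check: order respected (1 at step 2, 2 at step 3); 9 moves as required.

(2,3) -> (1,3) -> (1,2) -> (2,2) -> (2,1) -> (3,1) -> (4,1) -> (4,2) -> (3,2) -> (3,3)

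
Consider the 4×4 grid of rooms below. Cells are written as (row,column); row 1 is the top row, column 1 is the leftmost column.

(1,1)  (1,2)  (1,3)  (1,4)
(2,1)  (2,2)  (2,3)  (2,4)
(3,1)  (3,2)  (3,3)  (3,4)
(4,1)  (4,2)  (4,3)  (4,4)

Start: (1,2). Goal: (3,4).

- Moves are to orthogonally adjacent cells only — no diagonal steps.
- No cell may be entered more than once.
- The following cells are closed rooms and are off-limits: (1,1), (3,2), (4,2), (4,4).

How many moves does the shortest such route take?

4

The Manhattan distance from (1,2) to (3,4) is |1−3| + |2−4| = 4, so at least 4 moves are needed.
A route of 4 moves achieves this: (1,2) → (2,2) → (2,3) → (3,3) → (3,4).
Since 4 matches the lower bound, it is optimal.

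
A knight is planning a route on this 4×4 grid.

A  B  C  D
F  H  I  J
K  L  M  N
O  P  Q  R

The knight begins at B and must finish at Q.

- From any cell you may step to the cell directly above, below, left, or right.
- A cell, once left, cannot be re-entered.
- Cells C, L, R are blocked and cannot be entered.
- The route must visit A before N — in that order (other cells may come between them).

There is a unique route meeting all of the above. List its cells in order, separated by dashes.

B - A - F - H - I - J - N - M - Q

The waypoints must appear in the order A, N, with no cell reused.
Route from B: left to A, down to F, 3× right (reaching J), down to N, left to M, down to Q — 8 moves in all.
Check: order respected (A at step 1, N at step 6).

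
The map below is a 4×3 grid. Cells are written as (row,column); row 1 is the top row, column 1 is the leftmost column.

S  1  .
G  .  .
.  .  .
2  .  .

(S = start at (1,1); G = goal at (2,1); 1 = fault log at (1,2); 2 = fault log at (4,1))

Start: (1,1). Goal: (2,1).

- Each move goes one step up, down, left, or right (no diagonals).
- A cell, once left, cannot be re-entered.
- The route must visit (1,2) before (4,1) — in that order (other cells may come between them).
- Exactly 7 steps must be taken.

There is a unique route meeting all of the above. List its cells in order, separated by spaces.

(1,1) (1,2) (2,2) (3,2) (4,2) (4,1) (3,1) (2,1)

The waypoints must appear in the order (1,2), (4,1), with no cell reused.
Route from (1,1): right to (1,2), 3× down (reaching (4,2)), left to (4,1), 2× up (reaching (2,1)) — 7 moves in all.
Check: order respected (1 at step 1, 2 at step 5); 7 moves as required.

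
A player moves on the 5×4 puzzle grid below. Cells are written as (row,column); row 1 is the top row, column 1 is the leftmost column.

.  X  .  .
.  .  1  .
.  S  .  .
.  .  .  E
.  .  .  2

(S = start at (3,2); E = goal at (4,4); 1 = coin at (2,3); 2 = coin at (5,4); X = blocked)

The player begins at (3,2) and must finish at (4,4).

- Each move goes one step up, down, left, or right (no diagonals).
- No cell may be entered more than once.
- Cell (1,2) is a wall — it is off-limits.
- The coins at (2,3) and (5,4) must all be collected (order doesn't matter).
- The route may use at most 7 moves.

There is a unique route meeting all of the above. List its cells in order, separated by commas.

(3,2), (2,2), (2,3), (3,3), (4,3), (5,3), (5,4), (4,4)

The 7-move cap with required stops at (2,3), (5,4) leaves no slack for detours.
Route from (3,2): up 1 to (2,2), right 1 to (2,3), down 3 to (5,3), right 1 to (5,4), up 1 to (4,4) — 7 moves in all.
Check: all required cells visited; 7 ≤ 7 moves.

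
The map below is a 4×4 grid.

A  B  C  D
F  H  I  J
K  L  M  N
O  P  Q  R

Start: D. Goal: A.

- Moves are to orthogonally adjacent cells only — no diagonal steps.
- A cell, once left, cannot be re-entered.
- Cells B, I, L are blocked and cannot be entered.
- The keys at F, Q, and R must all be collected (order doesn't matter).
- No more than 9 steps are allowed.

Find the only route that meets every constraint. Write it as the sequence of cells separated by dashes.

Any route must reach F, Q, and R and still end at A within 9 moves, so the order of the required stops is forced.
Route from D: 3× down (reaching R), 3× left (reaching O), 3× up (reaching A) — 9 moves in all.
Check: all required cells visited; 9 ≤ 9 moves.

D - J - N - R - Q - P - O - K - F - A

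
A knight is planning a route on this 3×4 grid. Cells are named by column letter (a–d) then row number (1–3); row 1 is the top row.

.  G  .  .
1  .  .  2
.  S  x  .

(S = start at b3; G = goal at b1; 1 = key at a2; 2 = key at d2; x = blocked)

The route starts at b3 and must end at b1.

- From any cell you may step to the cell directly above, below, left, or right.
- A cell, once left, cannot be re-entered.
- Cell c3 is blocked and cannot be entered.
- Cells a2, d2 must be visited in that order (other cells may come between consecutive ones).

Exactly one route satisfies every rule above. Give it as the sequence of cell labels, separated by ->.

b3 -> a3 -> a2 -> b2 -> c2 -> d2 -> d1 -> c1 -> b1

The waypoints must appear in the order a2, d2, with no cell reused.
Route from b3: left 1 to a3, up 1 to a2, right 3 to d2, up 1 to d1, left 2 to b1 — 8 moves in all.
Check: order respected (1 at step 2, 2 at step 5).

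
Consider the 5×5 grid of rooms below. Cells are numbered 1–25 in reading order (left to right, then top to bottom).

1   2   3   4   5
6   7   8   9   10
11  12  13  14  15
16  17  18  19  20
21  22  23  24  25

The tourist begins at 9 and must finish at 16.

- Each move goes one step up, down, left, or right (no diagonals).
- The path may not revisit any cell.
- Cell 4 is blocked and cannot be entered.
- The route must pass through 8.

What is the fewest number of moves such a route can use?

Any route passes through 8 somewhere between 9 and 16. Summing Manhattan distances along the two legs (9 → 8 → 16) gives a lower bound of 1 + 4 = 5 moves.
A route of 5 moves achieves this: 9 → 8 → 13 → 18 → 17 → 16.
Since 5 matches the lower bound, it is optimal.

5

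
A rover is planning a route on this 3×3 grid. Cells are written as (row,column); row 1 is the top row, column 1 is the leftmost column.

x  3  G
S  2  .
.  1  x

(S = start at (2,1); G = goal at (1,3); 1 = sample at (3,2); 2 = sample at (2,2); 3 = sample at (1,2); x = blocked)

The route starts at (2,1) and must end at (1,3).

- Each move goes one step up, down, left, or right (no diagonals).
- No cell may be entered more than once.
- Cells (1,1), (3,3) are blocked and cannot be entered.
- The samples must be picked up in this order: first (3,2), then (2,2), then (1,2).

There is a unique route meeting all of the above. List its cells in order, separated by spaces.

The waypoints must appear in the order (3,2), (2,2), (1,2), with no cell reused.
Route from (2,1): down 1 to (3,1), right 1 to (3,2), up 2 to (1,2), right 1 to (1,3) — 5 moves in all.
Check: order respected (1 at step 2, 2 at step 3, 3 at step 4).

(2,1) (3,1) (3,2) (2,2) (1,2) (1,3)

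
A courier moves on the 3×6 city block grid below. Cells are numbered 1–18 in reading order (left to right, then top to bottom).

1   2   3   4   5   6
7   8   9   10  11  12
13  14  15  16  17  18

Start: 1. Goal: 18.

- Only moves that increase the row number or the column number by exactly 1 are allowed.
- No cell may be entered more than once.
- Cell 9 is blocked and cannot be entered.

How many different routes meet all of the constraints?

9

A right/down-only route from 1 to 18 makes exactly 2 down-moves and 5 right-moves in some order.
With no other constraints that would be C(7,2) = 21 routes.
Subtract routes through each blocked cell (inclusion–exclusion for overlaps): − through 9: 12 → 9.
That gives 9 routes.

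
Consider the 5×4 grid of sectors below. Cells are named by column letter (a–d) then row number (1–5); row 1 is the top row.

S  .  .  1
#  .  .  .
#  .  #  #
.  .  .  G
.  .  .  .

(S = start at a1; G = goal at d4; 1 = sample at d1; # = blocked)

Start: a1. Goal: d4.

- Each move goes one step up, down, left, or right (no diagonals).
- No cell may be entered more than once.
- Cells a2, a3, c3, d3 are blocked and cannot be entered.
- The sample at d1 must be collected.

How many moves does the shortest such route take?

Any route passes through d1 somewhere between a1 and d4. Summing Manhattan distances along the two legs (a1 → d1 → d4) gives a lower bound of 3 + 3 = 6 moves.
That bound ignores the blocked cells. Measuring each leg by the fewest moves that actually steer around them (a1→d1: 3; d1→d4: 7) raises the lower bound to 10.
A route of 10 moves exists: a1 → b1 → c1 → d1 → d2 → c2 → b2 → b3 → b4 → c4 → d4.
Since 10 matches that lower bound, it is optimal.

10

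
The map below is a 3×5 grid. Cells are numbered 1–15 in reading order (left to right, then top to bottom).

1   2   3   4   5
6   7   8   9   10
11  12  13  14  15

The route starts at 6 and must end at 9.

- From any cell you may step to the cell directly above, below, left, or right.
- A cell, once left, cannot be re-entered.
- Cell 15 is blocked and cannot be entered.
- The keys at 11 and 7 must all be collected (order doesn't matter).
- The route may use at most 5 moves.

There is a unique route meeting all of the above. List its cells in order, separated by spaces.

6 11 12 7 8 9

The budget equals the shortest possible length, so every move has to be on a shortest route through the required cells.
Route from 6: down 1 to 11, right 1 to 12, up 1 to 7, right 2 to 9 — 5 moves in all.
Check: all required cells visited; 5 ≤ 5 moves.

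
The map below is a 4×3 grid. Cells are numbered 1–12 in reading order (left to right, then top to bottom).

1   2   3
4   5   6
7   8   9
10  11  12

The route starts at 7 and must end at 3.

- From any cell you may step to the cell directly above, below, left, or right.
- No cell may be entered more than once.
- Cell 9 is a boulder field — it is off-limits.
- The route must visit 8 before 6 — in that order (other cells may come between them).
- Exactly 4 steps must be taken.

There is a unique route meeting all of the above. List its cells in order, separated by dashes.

The waypoints must appear in the order 8, 6, with no cell reused.
Route from 7: right 1 to 8, up 1 to 5, right 1 to 6, up 1 to 3 — 4 moves in all.
Check: order respected (8 at step 1, 6 at step 3); 4 moves as required.

7 - 8 - 5 - 6 - 3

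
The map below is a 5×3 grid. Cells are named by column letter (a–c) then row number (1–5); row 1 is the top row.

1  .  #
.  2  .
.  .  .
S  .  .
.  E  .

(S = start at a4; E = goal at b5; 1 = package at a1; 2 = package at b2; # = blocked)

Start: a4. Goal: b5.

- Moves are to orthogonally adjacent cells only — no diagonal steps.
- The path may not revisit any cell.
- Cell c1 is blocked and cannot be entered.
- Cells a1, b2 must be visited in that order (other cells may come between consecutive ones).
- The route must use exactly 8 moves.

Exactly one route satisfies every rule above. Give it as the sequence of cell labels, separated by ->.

The waypoints must appear in the order a1, b2, with no cell reused.
Route from a4: up 3 to a1, right 1 to b1, down 4 to b5 — 8 moves in all.
Check: order respected (1 at step 3, 2 at step 5); 8 moves as required.

a4 -> a3 -> a2 -> a1 -> b1 -> b2 -> b3 -> b4 -> b5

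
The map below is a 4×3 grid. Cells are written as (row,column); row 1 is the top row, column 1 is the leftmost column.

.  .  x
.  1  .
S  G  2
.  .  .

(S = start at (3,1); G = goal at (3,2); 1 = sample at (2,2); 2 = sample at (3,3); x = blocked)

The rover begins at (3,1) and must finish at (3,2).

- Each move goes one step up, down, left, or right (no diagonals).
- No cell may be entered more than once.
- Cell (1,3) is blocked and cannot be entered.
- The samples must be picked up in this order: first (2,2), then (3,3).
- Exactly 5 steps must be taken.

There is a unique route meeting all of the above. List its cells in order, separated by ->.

The waypoints must appear in the order (2,2), (3,3), with no cell reused.
Route from (3,1): up 1 to (2,1), right 2 to (2,3), down 1 to (3,3), left 1 to (3,2) — 5 moves in all.
Check: order respected (1 at step 2, 2 at step 4); 5 moves as required.

(3,1) -> (2,1) -> (2,2) -> (2,3) -> (3,3) -> (3,2)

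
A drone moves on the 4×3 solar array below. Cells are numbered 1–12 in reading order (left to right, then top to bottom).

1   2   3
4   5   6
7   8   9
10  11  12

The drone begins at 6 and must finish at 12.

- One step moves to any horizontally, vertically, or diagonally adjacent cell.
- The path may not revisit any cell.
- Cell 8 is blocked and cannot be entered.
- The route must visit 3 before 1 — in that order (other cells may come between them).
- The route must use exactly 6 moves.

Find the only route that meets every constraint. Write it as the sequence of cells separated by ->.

The waypoints must appear in the order 3, 1, with no cell reused.
Route from 6: up to 3, 2× left (reaching 1), 2× down-right (reaching 9), down to 12 — 6 moves in all.
Check: order respected (3 at step 1, 1 at step 3); 6 moves as required.

6 -> 3 -> 2 -> 1 -> 5 -> 9 -> 12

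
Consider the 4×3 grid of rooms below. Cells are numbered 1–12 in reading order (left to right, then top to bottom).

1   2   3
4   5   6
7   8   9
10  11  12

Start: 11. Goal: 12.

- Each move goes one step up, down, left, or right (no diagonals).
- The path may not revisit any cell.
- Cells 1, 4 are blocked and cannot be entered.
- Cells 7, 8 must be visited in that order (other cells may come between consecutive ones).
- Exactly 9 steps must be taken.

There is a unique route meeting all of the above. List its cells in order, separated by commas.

The waypoints must appear in the order 7, 8, with no cell reused.
Route from 11: left to 10, up to 7, right to 8, 2× up (reaching 2), right to 3, 3× down (reaching 12) — 9 moves in all.
Check: order respected (7 at step 2, 8 at step 3); 9 moves as required.

11, 10, 7, 8, 5, 2, 3, 6, 9, 12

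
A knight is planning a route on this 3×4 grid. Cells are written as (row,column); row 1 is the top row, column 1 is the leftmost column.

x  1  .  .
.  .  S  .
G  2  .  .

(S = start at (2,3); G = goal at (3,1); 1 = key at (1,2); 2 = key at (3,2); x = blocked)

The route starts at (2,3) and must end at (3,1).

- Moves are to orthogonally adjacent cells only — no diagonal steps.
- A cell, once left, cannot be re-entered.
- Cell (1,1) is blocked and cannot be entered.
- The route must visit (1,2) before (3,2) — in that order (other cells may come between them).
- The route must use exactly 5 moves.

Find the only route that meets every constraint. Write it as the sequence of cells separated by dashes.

(2,3) - (1,3) - (1,2) - (2,2) - (3,2) - (3,1)

The waypoints must appear in the order (1,2), (3,2), with no cell reused.
Route from (2,3): up 1 to (1,3), left 1 to (1,2), down 2 to (3,2), left 1 to (3,1) — 5 moves in all.
Check: order respected (1 at step 2, 2 at step 4); 5 moves as required.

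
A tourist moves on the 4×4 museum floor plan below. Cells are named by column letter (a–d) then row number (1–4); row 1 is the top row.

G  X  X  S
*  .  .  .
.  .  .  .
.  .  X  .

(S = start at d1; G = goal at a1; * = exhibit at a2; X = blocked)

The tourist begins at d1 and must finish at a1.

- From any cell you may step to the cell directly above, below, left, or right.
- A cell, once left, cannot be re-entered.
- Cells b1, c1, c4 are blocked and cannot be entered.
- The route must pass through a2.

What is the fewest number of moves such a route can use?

5

Any route passes through a2 somewhere between d1 and a1. Summing Manhattan distances along the two legs (d1 → a2 → a1) gives a lower bound of 4 + 1 = 5 moves.
A route of 5 moves achieves this: d1 → d2 → c2 → b2 → a2 → a1.
Since 5 matches the lower bound, it is optimal.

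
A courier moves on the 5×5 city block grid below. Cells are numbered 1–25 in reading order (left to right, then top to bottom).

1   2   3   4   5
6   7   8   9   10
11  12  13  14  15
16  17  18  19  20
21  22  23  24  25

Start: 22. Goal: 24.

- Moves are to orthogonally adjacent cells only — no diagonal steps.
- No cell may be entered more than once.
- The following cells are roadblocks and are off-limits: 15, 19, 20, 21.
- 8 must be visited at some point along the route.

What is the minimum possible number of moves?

Any route passes through 8 somewhere between 22 and 24. Summing Manhattan distances along the two legs (22 → 8 → 24) gives a lower bound of 4 + 4 = 8 moves.
A route of 8 moves achieves this: 22 → 17 → 12 → 7 → 8 → 13 → 18 → 23 → 24.
Since 8 matches the lower bound, it is optimal.

8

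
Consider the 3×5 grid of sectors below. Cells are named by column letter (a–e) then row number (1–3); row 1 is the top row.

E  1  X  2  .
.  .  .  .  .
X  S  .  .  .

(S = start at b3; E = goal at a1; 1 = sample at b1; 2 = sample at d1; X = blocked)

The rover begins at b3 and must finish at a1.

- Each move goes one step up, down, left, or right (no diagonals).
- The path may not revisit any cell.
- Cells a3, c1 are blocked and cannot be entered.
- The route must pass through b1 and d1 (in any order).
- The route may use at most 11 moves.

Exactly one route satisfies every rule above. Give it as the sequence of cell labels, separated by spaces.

b3 c3 d3 e3 e2 e1 d1 d2 c2 b2 b1 a1

The 11-move cap with required stops at b1, d1 leaves no slack for detours.
Route from b3: right 3 to e3, up 2 to e1, left 1 to d1, down 1 to d2, left 2 to b2, up 1 to b1, left 1 to a1 — 11 moves in all.
Check: all required cells visited; 11 ≤ 11 moves.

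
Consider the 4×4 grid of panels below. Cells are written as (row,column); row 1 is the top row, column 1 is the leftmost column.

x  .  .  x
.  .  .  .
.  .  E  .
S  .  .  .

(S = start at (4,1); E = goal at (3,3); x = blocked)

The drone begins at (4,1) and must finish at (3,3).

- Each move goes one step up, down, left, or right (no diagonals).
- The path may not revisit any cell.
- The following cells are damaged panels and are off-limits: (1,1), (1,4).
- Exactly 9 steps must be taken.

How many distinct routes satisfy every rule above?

Need simple routes of exactly 9 moves from (4,1) to (3,3) (Manhattan distance 3, so 3 moves are spent on a detour and 3 undoing it).
Branch systematically from the start, pruning whenever the remaining move budget drops below the Manhattan distance to (3,3) or differs from it in parity. Grouping the completions by first move — via (3,1): 6; via (4,2): 5 — and summing: 6 + 5 = 11.
That gives 11 routes.

11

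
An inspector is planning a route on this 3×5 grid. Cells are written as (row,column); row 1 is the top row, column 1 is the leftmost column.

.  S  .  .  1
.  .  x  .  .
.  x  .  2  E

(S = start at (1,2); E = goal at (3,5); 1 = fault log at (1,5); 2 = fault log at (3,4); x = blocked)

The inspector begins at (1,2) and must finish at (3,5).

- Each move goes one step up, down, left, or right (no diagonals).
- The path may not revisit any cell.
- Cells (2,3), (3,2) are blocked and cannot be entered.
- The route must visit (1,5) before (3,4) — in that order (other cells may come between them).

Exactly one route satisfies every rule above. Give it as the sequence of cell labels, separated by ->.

The waypoints must appear in the order (1,5), (3,4), with no cell reused.
Route from (1,2): 3× right (reaching (1,5)), down to (2,5), left to (2,4), down to (3,4), right to (3,5) — 7 moves in all.
Check: order respected (1 at step 3, 2 at step 6).

(1,2) -> (1,3) -> (1,4) -> (1,5) -> (2,5) -> (2,4) -> (3,4) -> (3,5)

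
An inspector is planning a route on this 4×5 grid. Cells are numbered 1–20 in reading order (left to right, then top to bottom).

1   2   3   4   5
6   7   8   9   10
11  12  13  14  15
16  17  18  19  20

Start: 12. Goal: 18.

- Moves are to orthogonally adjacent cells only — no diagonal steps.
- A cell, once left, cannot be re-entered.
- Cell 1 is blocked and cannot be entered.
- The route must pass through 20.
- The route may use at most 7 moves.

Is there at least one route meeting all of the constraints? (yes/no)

yes

One route that works: 12 → 13 → 14 → 15 → 20 → 19 → 18.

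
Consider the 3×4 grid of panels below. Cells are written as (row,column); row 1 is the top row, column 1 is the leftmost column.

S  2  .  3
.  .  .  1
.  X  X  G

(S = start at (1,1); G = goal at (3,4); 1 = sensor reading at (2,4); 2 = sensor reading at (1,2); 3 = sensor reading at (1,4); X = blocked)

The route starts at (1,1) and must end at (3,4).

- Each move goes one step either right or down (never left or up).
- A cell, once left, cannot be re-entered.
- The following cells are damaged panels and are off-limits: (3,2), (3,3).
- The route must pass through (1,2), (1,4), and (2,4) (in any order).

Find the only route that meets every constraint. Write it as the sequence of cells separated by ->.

(1,1) -> (1,2) -> (1,3) -> (1,4) -> (2,4) -> (3,4)

Moves only go right or down, so the column and row indices never decrease.
Route from (1,1): right 3 to (1,4), down 2 to (3,4) — 5 moves in all.
Check: all required cells visited.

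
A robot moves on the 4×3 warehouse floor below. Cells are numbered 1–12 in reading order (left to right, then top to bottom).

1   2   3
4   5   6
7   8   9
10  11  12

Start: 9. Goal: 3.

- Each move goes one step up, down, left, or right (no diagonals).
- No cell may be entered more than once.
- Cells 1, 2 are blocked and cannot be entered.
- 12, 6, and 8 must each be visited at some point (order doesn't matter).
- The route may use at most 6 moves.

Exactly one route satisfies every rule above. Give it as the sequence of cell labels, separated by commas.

9, 12, 11, 8, 5, 6, 3

The budget equals the shortest possible length, so every move has to be on a shortest route through the required cells.
Route from 9: down 1 to 12, left 1 to 11, up 2 to 5, right 1 to 6, up 1 to 3 — 6 moves in all.
Check: all required cells visited; 6 ≤ 6 moves.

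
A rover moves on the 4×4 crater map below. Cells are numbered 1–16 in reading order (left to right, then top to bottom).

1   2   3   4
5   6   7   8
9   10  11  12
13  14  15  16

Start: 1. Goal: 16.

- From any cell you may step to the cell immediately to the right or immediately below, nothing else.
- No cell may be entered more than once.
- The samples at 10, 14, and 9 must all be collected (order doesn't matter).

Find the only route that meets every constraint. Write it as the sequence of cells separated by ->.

1 -> 5 -> 9 -> 10 -> 14 -> 15 -> 16

Moves only go right or down, so the column and row indices never decrease.
Route from 1: 2× down (reaching 9), right to 10, down to 14, 2× right (reaching 16) — 6 moves in all.
Check: all required cells visited.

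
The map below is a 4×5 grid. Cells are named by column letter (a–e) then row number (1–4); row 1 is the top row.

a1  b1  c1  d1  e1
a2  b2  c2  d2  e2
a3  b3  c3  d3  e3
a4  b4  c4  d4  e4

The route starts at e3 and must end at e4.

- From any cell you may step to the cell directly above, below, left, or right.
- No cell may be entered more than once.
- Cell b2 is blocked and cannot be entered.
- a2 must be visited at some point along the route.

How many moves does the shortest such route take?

Any route passes through a2 somewhere between e3 and e4. Summing Manhattan distances along the two legs (e3 → a2 → e4) gives a lower bound of 5 + 6 = 11 moves.
The shortest route satisfying every rule uses 13 moves: e3 → e2 → e1 → d1 → c1 → b1 → a1 → a2 → a3 → a4 → b4 → c4 → d4 → e4.
The no-revisit rule (legs can't share cells) pushes the minimum above the 11-move bound; an exhaustive check rules out every length from 11 to 12, leaving 13 as the minimum.

13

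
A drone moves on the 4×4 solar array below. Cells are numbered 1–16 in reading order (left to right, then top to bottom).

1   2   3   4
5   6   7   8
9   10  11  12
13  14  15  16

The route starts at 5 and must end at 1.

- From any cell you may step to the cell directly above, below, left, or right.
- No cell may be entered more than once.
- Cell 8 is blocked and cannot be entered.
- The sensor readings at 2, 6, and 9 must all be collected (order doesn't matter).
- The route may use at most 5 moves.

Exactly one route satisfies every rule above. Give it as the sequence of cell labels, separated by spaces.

5 9 10 6 2 1

The budget equals the shortest possible length, so every move has to be on a shortest route through the required cells.
Route from 5: down to 9, right to 10, 2× up (reaching 2), left to 1 — 5 moves in all.
Check: all required cells visited; 5 ≤ 5 moves.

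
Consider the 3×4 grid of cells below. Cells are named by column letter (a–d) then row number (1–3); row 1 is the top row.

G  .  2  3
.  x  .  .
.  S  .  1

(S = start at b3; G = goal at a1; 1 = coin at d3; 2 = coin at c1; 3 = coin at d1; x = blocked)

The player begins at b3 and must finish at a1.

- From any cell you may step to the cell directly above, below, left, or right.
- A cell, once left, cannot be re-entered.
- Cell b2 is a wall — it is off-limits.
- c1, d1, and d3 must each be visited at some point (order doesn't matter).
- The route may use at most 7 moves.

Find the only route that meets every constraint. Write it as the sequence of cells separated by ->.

b3 -> c3 -> d3 -> d2 -> d1 -> c1 -> b1 -> a1

The budget equals the shortest possible length, so every move has to be on a shortest route through the required cells.
Route from b3: 2× right (reaching d3), 2× up (reaching d1), 3× left (reaching a1) — 7 moves in all.
Check: all required cells visited; 7 ≤ 7 moves.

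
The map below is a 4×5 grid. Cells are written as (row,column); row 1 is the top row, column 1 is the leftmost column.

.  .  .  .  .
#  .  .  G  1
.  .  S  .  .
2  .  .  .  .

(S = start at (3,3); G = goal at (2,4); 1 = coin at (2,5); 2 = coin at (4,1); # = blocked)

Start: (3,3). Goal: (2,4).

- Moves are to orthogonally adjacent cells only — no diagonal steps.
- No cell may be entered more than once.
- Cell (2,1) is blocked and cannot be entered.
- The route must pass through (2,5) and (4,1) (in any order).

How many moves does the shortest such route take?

10

Any route passes through (2,5) and (4,1) in some order between (3,3) and (2,4). Summing Manhattan distances along each leg and taking the cheapest ordering ((3,3) → (4,1) → (2,5) → (2,4)) gives a lower bound of 3 + 6 + 1 = 10 moves.
A route of 10 moves achieves this: (3,3) → (3,2) → (3,1) → (4,1) → (4,2) → (4,3) → (4,4) → (3,4) → (3,5) → (2,5) → (2,4).
Since 10 matches the lower bound, it is optimal.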